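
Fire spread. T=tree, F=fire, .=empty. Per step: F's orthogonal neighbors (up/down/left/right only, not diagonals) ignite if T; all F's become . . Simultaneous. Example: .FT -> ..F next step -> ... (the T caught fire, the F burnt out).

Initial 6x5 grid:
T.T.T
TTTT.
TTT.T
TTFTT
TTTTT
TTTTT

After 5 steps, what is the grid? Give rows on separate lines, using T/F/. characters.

Step 1: 4 trees catch fire, 1 burn out
  T.T.T
  TTTT.
  TTF.T
  TF.FT
  TTFTT
  TTTTT
Step 2: 7 trees catch fire, 4 burn out
  T.T.T
  TTFT.
  TF..T
  F...F
  TF.FT
  TTFTT
Step 3: 9 trees catch fire, 7 burn out
  T.F.T
  TF.F.
  F...F
  .....
  F...F
  TF.FT
Step 4: 3 trees catch fire, 9 burn out
  T...T
  F....
  .....
  .....
  .....
  F...F
Step 5: 1 trees catch fire, 3 burn out
  F...T
  .....
  .....
  .....
  .....
  .....

F...T
.....
.....
.....
.....
.....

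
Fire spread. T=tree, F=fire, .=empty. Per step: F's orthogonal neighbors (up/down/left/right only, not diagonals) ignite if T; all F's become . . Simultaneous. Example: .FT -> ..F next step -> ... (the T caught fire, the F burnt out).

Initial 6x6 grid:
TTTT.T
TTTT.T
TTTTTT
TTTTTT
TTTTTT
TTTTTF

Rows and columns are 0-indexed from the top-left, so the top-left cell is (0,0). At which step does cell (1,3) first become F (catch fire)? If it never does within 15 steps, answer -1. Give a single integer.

Step 1: cell (1,3)='T' (+2 fires, +1 burnt)
Step 2: cell (1,3)='T' (+3 fires, +2 burnt)
Step 3: cell (1,3)='T' (+4 fires, +3 burnt)
Step 4: cell (1,3)='T' (+5 fires, +4 burnt)
Step 5: cell (1,3)='T' (+5 fires, +5 burnt)
Step 6: cell (1,3)='F' (+4 fires, +5 burnt)
  -> target ignites at step 6
Step 7: cell (1,3)='.' (+4 fires, +4 burnt)
Step 8: cell (1,3)='.' (+3 fires, +4 burnt)
Step 9: cell (1,3)='.' (+2 fires, +3 burnt)
Step 10: cell (1,3)='.' (+1 fires, +2 burnt)
Step 11: cell (1,3)='.' (+0 fires, +1 burnt)
  fire out at step 11

6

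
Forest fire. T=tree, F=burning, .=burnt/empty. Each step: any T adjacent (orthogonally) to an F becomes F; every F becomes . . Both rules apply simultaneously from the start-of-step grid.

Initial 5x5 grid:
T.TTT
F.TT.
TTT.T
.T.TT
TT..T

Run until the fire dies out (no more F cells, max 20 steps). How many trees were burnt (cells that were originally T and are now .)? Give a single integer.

Answer: 12

Derivation:
Step 1: +2 fires, +1 burnt (F count now 2)
Step 2: +1 fires, +2 burnt (F count now 1)
Step 3: +2 fires, +1 burnt (F count now 2)
Step 4: +2 fires, +2 burnt (F count now 2)
Step 5: +3 fires, +2 burnt (F count now 3)
Step 6: +1 fires, +3 burnt (F count now 1)
Step 7: +1 fires, +1 burnt (F count now 1)
Step 8: +0 fires, +1 burnt (F count now 0)
Fire out after step 8
Initially T: 16, now '.': 21
Total burnt (originally-T cells now '.'): 12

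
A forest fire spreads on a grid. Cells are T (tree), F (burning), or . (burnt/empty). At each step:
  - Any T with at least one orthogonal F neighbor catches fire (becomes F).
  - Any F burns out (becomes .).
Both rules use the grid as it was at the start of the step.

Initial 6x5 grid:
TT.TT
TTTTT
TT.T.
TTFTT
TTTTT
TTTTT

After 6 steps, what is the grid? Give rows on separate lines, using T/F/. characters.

Step 1: 3 trees catch fire, 1 burn out
  TT.TT
  TTTTT
  TT.T.
  TF.FT
  TTFTT
  TTTTT
Step 2: 7 trees catch fire, 3 burn out
  TT.TT
  TTTTT
  TF.F.
  F...F
  TF.FT
  TTFTT
Step 3: 7 trees catch fire, 7 burn out
  TT.TT
  TFTFT
  F....
  .....
  F...F
  TF.FT
Step 4: 7 trees catch fire, 7 burn out
  TF.FT
  F.F.F
  .....
  .....
  .....
  F...F
Step 5: 2 trees catch fire, 7 burn out
  F...F
  .....
  .....
  .....
  .....
  .....
Step 6: 0 trees catch fire, 2 burn out
  .....
  .....
  .....
  .....
  .....
  .....

.....
.....
.....
.....
.....
.....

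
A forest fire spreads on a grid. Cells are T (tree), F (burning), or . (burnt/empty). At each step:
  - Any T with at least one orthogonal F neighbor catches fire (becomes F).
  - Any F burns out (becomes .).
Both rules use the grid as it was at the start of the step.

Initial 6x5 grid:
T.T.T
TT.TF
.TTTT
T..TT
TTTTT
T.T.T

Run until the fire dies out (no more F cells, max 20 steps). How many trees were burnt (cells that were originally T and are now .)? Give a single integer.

Answer: 20

Derivation:
Step 1: +3 fires, +1 burnt (F count now 3)
Step 2: +2 fires, +3 burnt (F count now 2)
Step 3: +3 fires, +2 burnt (F count now 3)
Step 4: +3 fires, +3 burnt (F count now 3)
Step 5: +2 fires, +3 burnt (F count now 2)
Step 6: +3 fires, +2 burnt (F count now 3)
Step 7: +2 fires, +3 burnt (F count now 2)
Step 8: +2 fires, +2 burnt (F count now 2)
Step 9: +0 fires, +2 burnt (F count now 0)
Fire out after step 9
Initially T: 21, now '.': 29
Total burnt (originally-T cells now '.'): 20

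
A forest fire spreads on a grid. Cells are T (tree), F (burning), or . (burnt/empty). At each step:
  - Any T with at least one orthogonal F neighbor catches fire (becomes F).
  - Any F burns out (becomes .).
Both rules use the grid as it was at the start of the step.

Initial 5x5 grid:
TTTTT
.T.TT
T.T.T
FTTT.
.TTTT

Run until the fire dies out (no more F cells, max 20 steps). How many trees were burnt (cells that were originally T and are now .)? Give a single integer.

Answer: 9

Derivation:
Step 1: +2 fires, +1 burnt (F count now 2)
Step 2: +2 fires, +2 burnt (F count now 2)
Step 3: +3 fires, +2 burnt (F count now 3)
Step 4: +1 fires, +3 burnt (F count now 1)
Step 5: +1 fires, +1 burnt (F count now 1)
Step 6: +0 fires, +1 burnt (F count now 0)
Fire out after step 6
Initially T: 18, now '.': 16
Total burnt (originally-T cells now '.'): 9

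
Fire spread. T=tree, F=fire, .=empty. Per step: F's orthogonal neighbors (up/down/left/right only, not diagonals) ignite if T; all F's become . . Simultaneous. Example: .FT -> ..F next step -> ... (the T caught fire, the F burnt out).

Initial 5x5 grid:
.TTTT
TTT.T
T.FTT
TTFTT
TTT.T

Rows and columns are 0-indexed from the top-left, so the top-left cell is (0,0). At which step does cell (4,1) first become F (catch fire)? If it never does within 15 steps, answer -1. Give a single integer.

Step 1: cell (4,1)='T' (+5 fires, +2 burnt)
Step 2: cell (4,1)='F' (+6 fires, +5 burnt)
  -> target ignites at step 2
Step 3: cell (4,1)='.' (+7 fires, +6 burnt)
Step 4: cell (4,1)='.' (+1 fires, +7 burnt)
Step 5: cell (4,1)='.' (+0 fires, +1 burnt)
  fire out at step 5

2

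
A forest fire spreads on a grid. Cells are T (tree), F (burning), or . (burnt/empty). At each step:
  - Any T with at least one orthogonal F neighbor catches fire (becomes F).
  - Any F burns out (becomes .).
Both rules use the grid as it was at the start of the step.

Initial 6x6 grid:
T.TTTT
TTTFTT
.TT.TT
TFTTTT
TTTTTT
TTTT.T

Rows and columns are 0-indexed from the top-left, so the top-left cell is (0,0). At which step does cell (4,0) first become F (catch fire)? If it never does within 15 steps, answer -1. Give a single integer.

Step 1: cell (4,0)='T' (+7 fires, +2 burnt)
Step 2: cell (4,0)='F' (+10 fires, +7 burnt)
  -> target ignites at step 2
Step 3: cell (4,0)='.' (+7 fires, +10 burnt)
Step 4: cell (4,0)='.' (+4 fires, +7 burnt)
Step 5: cell (4,0)='.' (+1 fires, +4 burnt)
Step 6: cell (4,0)='.' (+1 fires, +1 burnt)
Step 7: cell (4,0)='.' (+0 fires, +1 burnt)
  fire out at step 7

2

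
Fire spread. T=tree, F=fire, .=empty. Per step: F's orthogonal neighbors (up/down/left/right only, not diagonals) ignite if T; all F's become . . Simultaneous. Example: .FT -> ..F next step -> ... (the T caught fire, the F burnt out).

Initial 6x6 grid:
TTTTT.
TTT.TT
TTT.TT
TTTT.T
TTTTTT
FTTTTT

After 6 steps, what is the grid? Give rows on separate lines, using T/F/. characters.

Step 1: 2 trees catch fire, 1 burn out
  TTTTT.
  TTT.TT
  TTT.TT
  TTTT.T
  FTTTTT
  .FTTTT
Step 2: 3 trees catch fire, 2 burn out
  TTTTT.
  TTT.TT
  TTT.TT
  FTTT.T
  .FTTTT
  ..FTTT
Step 3: 4 trees catch fire, 3 burn out
  TTTTT.
  TTT.TT
  FTT.TT
  .FTT.T
  ..FTTT
  ...FTT
Step 4: 5 trees catch fire, 4 burn out
  TTTTT.
  FTT.TT
  .FT.TT
  ..FT.T
  ...FTT
  ....FT
Step 5: 6 trees catch fire, 5 burn out
  FTTTT.
  .FT.TT
  ..F.TT
  ...F.T
  ....FT
  .....F
Step 6: 3 trees catch fire, 6 burn out
  .FTTT.
  ..F.TT
  ....TT
  .....T
  .....F
  ......

.FTTT.
..F.TT
....TT
.....T
.....F
......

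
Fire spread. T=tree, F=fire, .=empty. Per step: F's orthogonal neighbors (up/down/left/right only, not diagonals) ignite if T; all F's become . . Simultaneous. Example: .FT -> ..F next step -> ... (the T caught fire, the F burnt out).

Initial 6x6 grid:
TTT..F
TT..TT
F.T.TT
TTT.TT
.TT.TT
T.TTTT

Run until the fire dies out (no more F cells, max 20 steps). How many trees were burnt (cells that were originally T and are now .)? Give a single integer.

Answer: 23

Derivation:
Step 1: +3 fires, +2 burnt (F count now 3)
Step 2: +5 fires, +3 burnt (F count now 5)
Step 3: +5 fires, +5 burnt (F count now 5)
Step 4: +5 fires, +5 burnt (F count now 5)
Step 5: +3 fires, +5 burnt (F count now 3)
Step 6: +2 fires, +3 burnt (F count now 2)
Step 7: +0 fires, +2 burnt (F count now 0)
Fire out after step 7
Initially T: 24, now '.': 35
Total burnt (originally-T cells now '.'): 23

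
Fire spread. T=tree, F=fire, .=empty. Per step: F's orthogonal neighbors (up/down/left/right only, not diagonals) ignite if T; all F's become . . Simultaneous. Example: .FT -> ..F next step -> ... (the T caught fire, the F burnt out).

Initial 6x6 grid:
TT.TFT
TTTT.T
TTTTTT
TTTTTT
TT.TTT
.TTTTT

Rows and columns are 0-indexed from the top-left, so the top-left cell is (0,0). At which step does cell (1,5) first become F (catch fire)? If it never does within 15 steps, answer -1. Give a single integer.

Step 1: cell (1,5)='T' (+2 fires, +1 burnt)
Step 2: cell (1,5)='F' (+2 fires, +2 burnt)
  -> target ignites at step 2
Step 3: cell (1,5)='.' (+3 fires, +2 burnt)
Step 4: cell (1,5)='.' (+5 fires, +3 burnt)
Step 5: cell (1,5)='.' (+7 fires, +5 burnt)
Step 6: cell (1,5)='.' (+6 fires, +7 burnt)
Step 7: cell (1,5)='.' (+4 fires, +6 burnt)
Step 8: cell (1,5)='.' (+2 fires, +4 burnt)
Step 9: cell (1,5)='.' (+0 fires, +2 burnt)
  fire out at step 9

2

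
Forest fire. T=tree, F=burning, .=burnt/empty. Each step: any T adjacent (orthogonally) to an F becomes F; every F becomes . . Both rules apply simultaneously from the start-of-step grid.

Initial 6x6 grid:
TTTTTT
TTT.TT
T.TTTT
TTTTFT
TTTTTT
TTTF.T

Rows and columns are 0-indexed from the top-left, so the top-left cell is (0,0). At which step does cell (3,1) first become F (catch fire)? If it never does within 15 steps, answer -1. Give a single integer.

Step 1: cell (3,1)='T' (+6 fires, +2 burnt)
Step 2: cell (3,1)='T' (+7 fires, +6 burnt)
Step 3: cell (3,1)='F' (+7 fires, +7 burnt)
  -> target ignites at step 3
Step 4: cell (3,1)='.' (+5 fires, +7 burnt)
Step 5: cell (3,1)='.' (+3 fires, +5 burnt)
Step 6: cell (3,1)='.' (+2 fires, +3 burnt)
Step 7: cell (3,1)='.' (+1 fires, +2 burnt)
Step 8: cell (3,1)='.' (+0 fires, +1 burnt)
  fire out at step 8

3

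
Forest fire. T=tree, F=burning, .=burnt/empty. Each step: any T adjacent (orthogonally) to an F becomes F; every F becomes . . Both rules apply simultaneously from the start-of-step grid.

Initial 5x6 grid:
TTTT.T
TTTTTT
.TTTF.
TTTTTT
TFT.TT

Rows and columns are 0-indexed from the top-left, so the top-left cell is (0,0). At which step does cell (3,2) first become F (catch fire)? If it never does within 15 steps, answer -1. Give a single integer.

Step 1: cell (3,2)='T' (+6 fires, +2 burnt)
Step 2: cell (3,2)='F' (+9 fires, +6 burnt)
  -> target ignites at step 2
Step 3: cell (3,2)='.' (+5 fires, +9 burnt)
Step 4: cell (3,2)='.' (+3 fires, +5 burnt)
Step 5: cell (3,2)='.' (+1 fires, +3 burnt)
Step 6: cell (3,2)='.' (+0 fires, +1 burnt)
  fire out at step 6

2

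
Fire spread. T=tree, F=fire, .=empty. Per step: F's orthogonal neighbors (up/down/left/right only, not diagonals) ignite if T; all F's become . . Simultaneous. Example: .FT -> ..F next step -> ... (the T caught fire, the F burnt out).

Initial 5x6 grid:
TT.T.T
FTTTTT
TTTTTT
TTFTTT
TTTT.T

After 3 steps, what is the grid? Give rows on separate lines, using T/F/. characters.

Step 1: 7 trees catch fire, 2 burn out
  FT.T.T
  .FTTTT
  FTFTTT
  TF.FTT
  TTFT.T
Step 2: 8 trees catch fire, 7 burn out
  .F.T.T
  ..FTTT
  .F.FTT
  F...FT
  TF.F.T
Step 3: 4 trees catch fire, 8 burn out
  ...T.T
  ...FTT
  ....FT
  .....F
  F....T

...T.T
...FTT
....FT
.....F
F....T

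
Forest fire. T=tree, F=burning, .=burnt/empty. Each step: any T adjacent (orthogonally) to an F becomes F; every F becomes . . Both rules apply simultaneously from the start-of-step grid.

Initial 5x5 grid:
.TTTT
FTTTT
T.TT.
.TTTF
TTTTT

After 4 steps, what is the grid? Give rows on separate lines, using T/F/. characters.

Step 1: 4 trees catch fire, 2 burn out
  .TTTT
  .FTTT
  F.TT.
  .TTF.
  TTTTF
Step 2: 5 trees catch fire, 4 burn out
  .FTTT
  ..FTT
  ..TF.
  .TF..
  TTTF.
Step 3: 5 trees catch fire, 5 burn out
  ..FTT
  ...FT
  ..F..
  .F...
  TTF..
Step 4: 3 trees catch fire, 5 burn out
  ...FT
  ....F
  .....
  .....
  TF...

...FT
....F
.....
.....
TF...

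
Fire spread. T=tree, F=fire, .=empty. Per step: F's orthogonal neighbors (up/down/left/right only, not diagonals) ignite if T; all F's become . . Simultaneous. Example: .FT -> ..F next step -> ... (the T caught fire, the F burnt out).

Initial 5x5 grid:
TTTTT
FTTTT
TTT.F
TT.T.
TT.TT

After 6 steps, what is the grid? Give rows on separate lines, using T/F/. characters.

Step 1: 4 trees catch fire, 2 burn out
  FTTTT
  .FTTF
  FTT..
  TT.T.
  TT.TT
Step 2: 6 trees catch fire, 4 burn out
  .FTTF
  ..FF.
  .FT..
  FT.T.
  TT.TT
Step 3: 5 trees catch fire, 6 burn out
  ..FF.
  .....
  ..F..
  .F.T.
  FT.TT
Step 4: 1 trees catch fire, 5 burn out
  .....
  .....
  .....
  ...T.
  .F.TT
Step 5: 0 trees catch fire, 1 burn out
  .....
  .....
  .....
  ...T.
  ...TT
Step 6: 0 trees catch fire, 0 burn out
  .....
  .....
  .....
  ...T.
  ...TT

.....
.....
.....
...T.
...TT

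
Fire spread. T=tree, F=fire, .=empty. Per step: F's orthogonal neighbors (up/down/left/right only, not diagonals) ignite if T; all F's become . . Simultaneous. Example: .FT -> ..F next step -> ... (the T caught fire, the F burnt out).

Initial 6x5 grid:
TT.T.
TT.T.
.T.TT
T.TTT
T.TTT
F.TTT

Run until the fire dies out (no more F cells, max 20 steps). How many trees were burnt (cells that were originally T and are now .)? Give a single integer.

Answer: 2

Derivation:
Step 1: +1 fires, +1 burnt (F count now 1)
Step 2: +1 fires, +1 burnt (F count now 1)
Step 3: +0 fires, +1 burnt (F count now 0)
Fire out after step 3
Initially T: 20, now '.': 12
Total burnt (originally-T cells now '.'): 2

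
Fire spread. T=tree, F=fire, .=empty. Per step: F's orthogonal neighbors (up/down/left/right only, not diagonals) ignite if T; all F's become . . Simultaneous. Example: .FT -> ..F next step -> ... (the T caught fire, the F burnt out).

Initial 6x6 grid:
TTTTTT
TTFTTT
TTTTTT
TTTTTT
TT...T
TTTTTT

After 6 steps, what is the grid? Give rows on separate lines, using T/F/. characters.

Step 1: 4 trees catch fire, 1 burn out
  TTFTTT
  TF.FTT
  TTFTTT
  TTTTTT
  TT...T
  TTTTTT
Step 2: 7 trees catch fire, 4 burn out
  TF.FTT
  F...FT
  TF.FTT
  TTFTTT
  TT...T
  TTTTTT
Step 3: 7 trees catch fire, 7 burn out
  F...FT
  .....F
  F...FT
  TF.FTT
  TT...T
  TTTTTT
Step 4: 5 trees catch fire, 7 burn out
  .....F
  ......
  .....F
  F...FT
  TF...T
  TTTTTT
Step 5: 3 trees catch fire, 5 burn out
  ......
  ......
  ......
  .....F
  F....T
  TFTTTT
Step 6: 3 trees catch fire, 3 burn out
  ......
  ......
  ......
  ......
  .....F
  F.FTTT

......
......
......
......
.....F
F.FTTT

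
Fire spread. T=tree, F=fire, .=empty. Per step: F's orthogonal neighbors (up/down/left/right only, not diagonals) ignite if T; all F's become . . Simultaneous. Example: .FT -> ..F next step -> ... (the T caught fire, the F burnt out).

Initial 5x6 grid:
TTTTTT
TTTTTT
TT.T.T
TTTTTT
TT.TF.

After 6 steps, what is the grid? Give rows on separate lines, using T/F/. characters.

Step 1: 2 trees catch fire, 1 burn out
  TTTTTT
  TTTTTT
  TT.T.T
  TTTTFT
  TT.F..
Step 2: 2 trees catch fire, 2 burn out
  TTTTTT
  TTTTTT
  TT.T.T
  TTTF.F
  TT....
Step 3: 3 trees catch fire, 2 burn out
  TTTTTT
  TTTTTT
  TT.F.F
  TTF...
  TT....
Step 4: 3 trees catch fire, 3 burn out
  TTTTTT
  TTTFTF
  TT....
  TF....
  TT....
Step 5: 7 trees catch fire, 3 burn out
  TTTFTF
  TTF.F.
  TF....
  F.....
  TF....
Step 6: 5 trees catch fire, 7 burn out
  TTF.F.
  TF....
  F.....
  ......
  F.....

TTF.F.
TF....
F.....
......
F.....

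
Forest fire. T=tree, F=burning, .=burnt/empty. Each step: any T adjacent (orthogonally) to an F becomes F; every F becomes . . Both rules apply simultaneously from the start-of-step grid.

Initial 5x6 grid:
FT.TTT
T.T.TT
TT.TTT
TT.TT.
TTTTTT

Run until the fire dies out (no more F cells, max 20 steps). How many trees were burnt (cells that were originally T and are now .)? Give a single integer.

Step 1: +2 fires, +1 burnt (F count now 2)
Step 2: +1 fires, +2 burnt (F count now 1)
Step 3: +2 fires, +1 burnt (F count now 2)
Step 4: +2 fires, +2 burnt (F count now 2)
Step 5: +1 fires, +2 burnt (F count now 1)
Step 6: +1 fires, +1 burnt (F count now 1)
Step 7: +1 fires, +1 burnt (F count now 1)
Step 8: +2 fires, +1 burnt (F count now 2)
Step 9: +3 fires, +2 burnt (F count now 3)
Step 10: +1 fires, +3 burnt (F count now 1)
Step 11: +2 fires, +1 burnt (F count now 2)
Step 12: +2 fires, +2 burnt (F count now 2)
Step 13: +2 fires, +2 burnt (F count now 2)
Step 14: +0 fires, +2 burnt (F count now 0)
Fire out after step 14
Initially T: 23, now '.': 29
Total burnt (originally-T cells now '.'): 22

Answer: 22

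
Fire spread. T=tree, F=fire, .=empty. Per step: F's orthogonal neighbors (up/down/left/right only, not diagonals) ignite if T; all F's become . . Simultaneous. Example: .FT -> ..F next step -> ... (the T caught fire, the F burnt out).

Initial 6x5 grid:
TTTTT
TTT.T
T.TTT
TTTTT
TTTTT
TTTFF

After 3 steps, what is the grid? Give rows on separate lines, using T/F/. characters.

Step 1: 3 trees catch fire, 2 burn out
  TTTTT
  TTT.T
  T.TTT
  TTTTT
  TTTFF
  TTF..
Step 2: 4 trees catch fire, 3 burn out
  TTTTT
  TTT.T
  T.TTT
  TTTFF
  TTF..
  TF...
Step 3: 5 trees catch fire, 4 burn out
  TTTTT
  TTT.T
  T.TFF
  TTF..
  TF...
  F....

TTTTT
TTT.T
T.TFF
TTF..
TF...
F....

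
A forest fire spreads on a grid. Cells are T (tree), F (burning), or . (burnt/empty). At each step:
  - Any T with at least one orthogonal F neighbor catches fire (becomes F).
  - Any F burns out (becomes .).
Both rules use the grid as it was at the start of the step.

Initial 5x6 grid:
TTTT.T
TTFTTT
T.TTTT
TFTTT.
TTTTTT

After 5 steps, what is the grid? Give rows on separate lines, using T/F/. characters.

Step 1: 7 trees catch fire, 2 burn out
  TTFT.T
  TF.FTT
  T.FTTT
  F.FTT.
  TFTTTT
Step 2: 9 trees catch fire, 7 burn out
  TF.F.T
  F...FT
  F..FTT
  ...FT.
  F.FTTT
Step 3: 5 trees catch fire, 9 burn out
  F....T
  .....F
  ....FT
  ....F.
  ...FTT
Step 4: 3 trees catch fire, 5 burn out
  .....F
  ......
  .....F
  ......
  ....FT
Step 5: 1 trees catch fire, 3 burn out
  ......
  ......
  ......
  ......
  .....F

......
......
......
......
.....F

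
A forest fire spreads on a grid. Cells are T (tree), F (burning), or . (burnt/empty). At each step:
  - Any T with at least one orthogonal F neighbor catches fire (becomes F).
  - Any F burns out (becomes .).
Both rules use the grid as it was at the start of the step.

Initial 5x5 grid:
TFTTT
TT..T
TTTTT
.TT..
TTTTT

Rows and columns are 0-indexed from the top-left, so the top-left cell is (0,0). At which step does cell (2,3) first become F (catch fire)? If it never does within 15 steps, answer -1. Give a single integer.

Step 1: cell (2,3)='T' (+3 fires, +1 burnt)
Step 2: cell (2,3)='T' (+3 fires, +3 burnt)
Step 3: cell (2,3)='T' (+4 fires, +3 burnt)
Step 4: cell (2,3)='F' (+4 fires, +4 burnt)
  -> target ignites at step 4
Step 5: cell (2,3)='.' (+3 fires, +4 burnt)
Step 6: cell (2,3)='.' (+1 fires, +3 burnt)
Step 7: cell (2,3)='.' (+1 fires, +1 burnt)
Step 8: cell (2,3)='.' (+0 fires, +1 burnt)
  fire out at step 8

4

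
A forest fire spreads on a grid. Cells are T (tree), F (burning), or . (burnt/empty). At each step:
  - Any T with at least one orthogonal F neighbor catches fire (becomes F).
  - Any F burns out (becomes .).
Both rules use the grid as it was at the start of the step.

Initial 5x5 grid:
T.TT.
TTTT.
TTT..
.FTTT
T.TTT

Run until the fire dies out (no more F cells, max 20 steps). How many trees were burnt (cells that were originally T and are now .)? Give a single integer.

Step 1: +2 fires, +1 burnt (F count now 2)
Step 2: +5 fires, +2 burnt (F count now 5)
Step 3: +4 fires, +5 burnt (F count now 4)
Step 4: +4 fires, +4 burnt (F count now 4)
Step 5: +1 fires, +4 burnt (F count now 1)
Step 6: +0 fires, +1 burnt (F count now 0)
Fire out after step 6
Initially T: 17, now '.': 24
Total burnt (originally-T cells now '.'): 16

Answer: 16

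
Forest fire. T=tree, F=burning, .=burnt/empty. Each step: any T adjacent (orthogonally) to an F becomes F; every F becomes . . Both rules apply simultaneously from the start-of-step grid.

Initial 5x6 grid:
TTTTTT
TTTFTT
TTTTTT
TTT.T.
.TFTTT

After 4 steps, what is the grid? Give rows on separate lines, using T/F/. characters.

Step 1: 7 trees catch fire, 2 burn out
  TTTFTT
  TTF.FT
  TTTFTT
  TTF.T.
  .F.FTT
Step 2: 8 trees catch fire, 7 burn out
  TTF.FT
  TF...F
  TTF.FT
  TF..T.
  ....FT
Step 3: 8 trees catch fire, 8 burn out
  TF...F
  F.....
  TF...F
  F...F.
  .....F
Step 4: 2 trees catch fire, 8 burn out
  F.....
  ......
  F.....
  ......
  ......

F.....
......
F.....
......
......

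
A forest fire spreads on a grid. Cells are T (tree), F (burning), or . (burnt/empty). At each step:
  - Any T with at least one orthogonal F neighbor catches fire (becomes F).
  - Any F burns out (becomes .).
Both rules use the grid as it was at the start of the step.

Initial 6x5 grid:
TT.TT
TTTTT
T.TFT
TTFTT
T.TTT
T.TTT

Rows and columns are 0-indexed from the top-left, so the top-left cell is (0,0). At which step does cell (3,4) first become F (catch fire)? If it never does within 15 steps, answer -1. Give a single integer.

Step 1: cell (3,4)='T' (+6 fires, +2 burnt)
Step 2: cell (3,4)='F' (+7 fires, +6 burnt)
  -> target ignites at step 2
Step 3: cell (3,4)='.' (+6 fires, +7 burnt)
Step 4: cell (3,4)='.' (+4 fires, +6 burnt)
Step 5: cell (3,4)='.' (+1 fires, +4 burnt)
Step 6: cell (3,4)='.' (+0 fires, +1 burnt)
  fire out at step 6

2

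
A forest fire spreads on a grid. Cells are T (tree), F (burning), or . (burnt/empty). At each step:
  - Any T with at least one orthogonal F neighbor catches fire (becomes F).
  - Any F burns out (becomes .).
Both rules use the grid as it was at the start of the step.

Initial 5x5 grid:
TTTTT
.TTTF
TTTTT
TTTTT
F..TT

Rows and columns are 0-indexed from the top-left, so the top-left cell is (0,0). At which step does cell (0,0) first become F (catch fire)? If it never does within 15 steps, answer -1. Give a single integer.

Step 1: cell (0,0)='T' (+4 fires, +2 burnt)
Step 2: cell (0,0)='T' (+6 fires, +4 burnt)
Step 3: cell (0,0)='T' (+7 fires, +6 burnt)
Step 4: cell (0,0)='T' (+2 fires, +7 burnt)
Step 5: cell (0,0)='F' (+1 fires, +2 burnt)
  -> target ignites at step 5
Step 6: cell (0,0)='.' (+0 fires, +1 burnt)
  fire out at step 6

5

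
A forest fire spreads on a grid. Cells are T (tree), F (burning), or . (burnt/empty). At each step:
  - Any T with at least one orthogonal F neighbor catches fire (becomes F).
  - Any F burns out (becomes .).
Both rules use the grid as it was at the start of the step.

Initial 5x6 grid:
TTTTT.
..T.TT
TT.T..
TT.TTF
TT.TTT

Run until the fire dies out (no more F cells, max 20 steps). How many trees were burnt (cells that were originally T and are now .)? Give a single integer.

Answer: 6

Derivation:
Step 1: +2 fires, +1 burnt (F count now 2)
Step 2: +2 fires, +2 burnt (F count now 2)
Step 3: +2 fires, +2 burnt (F count now 2)
Step 4: +0 fires, +2 burnt (F count now 0)
Fire out after step 4
Initially T: 20, now '.': 16
Total burnt (originally-T cells now '.'): 6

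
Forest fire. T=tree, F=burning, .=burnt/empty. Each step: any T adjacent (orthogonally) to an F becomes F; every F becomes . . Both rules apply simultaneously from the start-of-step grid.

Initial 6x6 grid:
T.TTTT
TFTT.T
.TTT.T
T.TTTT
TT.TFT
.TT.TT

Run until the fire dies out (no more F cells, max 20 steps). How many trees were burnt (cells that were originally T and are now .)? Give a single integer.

Step 1: +7 fires, +2 burnt (F count now 7)
Step 2: +7 fires, +7 burnt (F count now 7)
Step 3: +4 fires, +7 burnt (F count now 4)
Step 4: +2 fires, +4 burnt (F count now 2)
Step 5: +1 fires, +2 burnt (F count now 1)
Step 6: +0 fires, +1 burnt (F count now 0)
Fire out after step 6
Initially T: 26, now '.': 31
Total burnt (originally-T cells now '.'): 21

Answer: 21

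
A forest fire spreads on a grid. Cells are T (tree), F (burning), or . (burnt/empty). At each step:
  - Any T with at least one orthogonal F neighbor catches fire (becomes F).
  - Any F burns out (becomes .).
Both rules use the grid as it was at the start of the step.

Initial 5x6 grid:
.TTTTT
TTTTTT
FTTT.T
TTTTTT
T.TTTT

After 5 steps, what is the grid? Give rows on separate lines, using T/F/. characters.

Step 1: 3 trees catch fire, 1 burn out
  .TTTTT
  FTTTTT
  .FTT.T
  FTTTTT
  T.TTTT
Step 2: 4 trees catch fire, 3 burn out
  .TTTTT
  .FTTTT
  ..FT.T
  .FTTTT
  F.TTTT
Step 3: 4 trees catch fire, 4 burn out
  .FTTTT
  ..FTTT
  ...F.T
  ..FTTT
  ..TTTT
Step 4: 4 trees catch fire, 4 burn out
  ..FTTT
  ...FTT
  .....T
  ...FTT
  ..FTTT
Step 5: 4 trees catch fire, 4 burn out
  ...FTT
  ....FT
  .....T
  ....FT
  ...FTT

...FTT
....FT
.....T
....FT
...FTT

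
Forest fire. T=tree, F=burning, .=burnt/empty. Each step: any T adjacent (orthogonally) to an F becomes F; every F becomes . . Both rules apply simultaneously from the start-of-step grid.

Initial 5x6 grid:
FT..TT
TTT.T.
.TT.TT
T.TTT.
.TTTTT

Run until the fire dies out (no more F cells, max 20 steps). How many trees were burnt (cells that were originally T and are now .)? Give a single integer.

Step 1: +2 fires, +1 burnt (F count now 2)
Step 2: +1 fires, +2 burnt (F count now 1)
Step 3: +2 fires, +1 burnt (F count now 2)
Step 4: +1 fires, +2 burnt (F count now 1)
Step 5: +1 fires, +1 burnt (F count now 1)
Step 6: +2 fires, +1 burnt (F count now 2)
Step 7: +3 fires, +2 burnt (F count now 3)
Step 8: +2 fires, +3 burnt (F count now 2)
Step 9: +3 fires, +2 burnt (F count now 3)
Step 10: +1 fires, +3 burnt (F count now 1)
Step 11: +1 fires, +1 burnt (F count now 1)
Step 12: +0 fires, +1 burnt (F count now 0)
Fire out after step 12
Initially T: 20, now '.': 29
Total burnt (originally-T cells now '.'): 19

Answer: 19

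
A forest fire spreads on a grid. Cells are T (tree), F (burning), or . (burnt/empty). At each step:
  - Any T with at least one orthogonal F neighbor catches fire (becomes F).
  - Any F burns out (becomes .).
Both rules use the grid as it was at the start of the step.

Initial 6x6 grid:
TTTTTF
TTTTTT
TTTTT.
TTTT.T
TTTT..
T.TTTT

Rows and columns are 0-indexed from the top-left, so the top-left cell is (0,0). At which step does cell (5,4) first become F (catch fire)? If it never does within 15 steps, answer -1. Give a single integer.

Step 1: cell (5,4)='T' (+2 fires, +1 burnt)
Step 2: cell (5,4)='T' (+2 fires, +2 burnt)
Step 3: cell (5,4)='T' (+3 fires, +2 burnt)
Step 4: cell (5,4)='T' (+3 fires, +3 burnt)
Step 5: cell (5,4)='T' (+4 fires, +3 burnt)
Step 6: cell (5,4)='T' (+4 fires, +4 burnt)
Step 7: cell (5,4)='T' (+4 fires, +4 burnt)
Step 8: cell (5,4)='F' (+4 fires, +4 burnt)
  -> target ignites at step 8
Step 9: cell (5,4)='.' (+2 fires, +4 burnt)
Step 10: cell (5,4)='.' (+1 fires, +2 burnt)
Step 11: cell (5,4)='.' (+0 fires, +1 burnt)
  fire out at step 11

8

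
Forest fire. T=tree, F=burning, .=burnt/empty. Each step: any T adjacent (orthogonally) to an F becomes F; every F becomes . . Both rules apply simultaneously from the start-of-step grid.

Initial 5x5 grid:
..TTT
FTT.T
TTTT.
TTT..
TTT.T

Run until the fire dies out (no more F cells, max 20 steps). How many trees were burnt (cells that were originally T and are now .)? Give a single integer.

Answer: 16

Derivation:
Step 1: +2 fires, +1 burnt (F count now 2)
Step 2: +3 fires, +2 burnt (F count now 3)
Step 3: +4 fires, +3 burnt (F count now 4)
Step 4: +4 fires, +4 burnt (F count now 4)
Step 5: +2 fires, +4 burnt (F count now 2)
Step 6: +1 fires, +2 burnt (F count now 1)
Step 7: +0 fires, +1 burnt (F count now 0)
Fire out after step 7
Initially T: 17, now '.': 24
Total burnt (originally-T cells now '.'): 16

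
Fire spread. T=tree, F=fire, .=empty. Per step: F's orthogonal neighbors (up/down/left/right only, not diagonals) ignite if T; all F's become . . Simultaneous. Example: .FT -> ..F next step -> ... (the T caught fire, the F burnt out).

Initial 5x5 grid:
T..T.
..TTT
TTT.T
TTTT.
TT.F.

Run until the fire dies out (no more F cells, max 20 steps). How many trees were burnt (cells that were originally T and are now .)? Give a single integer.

Answer: 14

Derivation:
Step 1: +1 fires, +1 burnt (F count now 1)
Step 2: +1 fires, +1 burnt (F count now 1)
Step 3: +2 fires, +1 burnt (F count now 2)
Step 4: +4 fires, +2 burnt (F count now 4)
Step 5: +3 fires, +4 burnt (F count now 3)
Step 6: +2 fires, +3 burnt (F count now 2)
Step 7: +1 fires, +2 burnt (F count now 1)
Step 8: +0 fires, +1 burnt (F count now 0)
Fire out after step 8
Initially T: 15, now '.': 24
Total burnt (originally-T cells now '.'): 14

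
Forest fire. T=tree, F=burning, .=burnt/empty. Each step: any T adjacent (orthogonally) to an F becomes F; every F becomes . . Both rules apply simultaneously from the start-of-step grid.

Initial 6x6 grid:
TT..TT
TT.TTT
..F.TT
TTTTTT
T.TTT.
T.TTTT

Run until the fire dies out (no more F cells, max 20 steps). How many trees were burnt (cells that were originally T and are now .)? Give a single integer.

Answer: 22

Derivation:
Step 1: +1 fires, +1 burnt (F count now 1)
Step 2: +3 fires, +1 burnt (F count now 3)
Step 3: +4 fires, +3 burnt (F count now 4)
Step 4: +5 fires, +4 burnt (F count now 5)
Step 5: +4 fires, +5 burnt (F count now 4)
Step 6: +4 fires, +4 burnt (F count now 4)
Step 7: +1 fires, +4 burnt (F count now 1)
Step 8: +0 fires, +1 burnt (F count now 0)
Fire out after step 8
Initially T: 26, now '.': 32
Total burnt (originally-T cells now '.'): 22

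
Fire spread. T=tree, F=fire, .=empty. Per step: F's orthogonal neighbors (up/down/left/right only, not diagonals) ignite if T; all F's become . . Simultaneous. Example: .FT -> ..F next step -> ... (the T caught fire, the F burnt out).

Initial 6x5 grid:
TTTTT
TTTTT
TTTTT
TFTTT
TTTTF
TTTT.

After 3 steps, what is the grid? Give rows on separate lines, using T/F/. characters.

Step 1: 6 trees catch fire, 2 burn out
  TTTTT
  TTTTT
  TFTTT
  F.FTF
  TFTF.
  TTTT.
Step 2: 9 trees catch fire, 6 burn out
  TTTTT
  TFTTT
  F.FTF
  ...F.
  F.F..
  TFTF.
Step 3: 7 trees catch fire, 9 burn out
  TFTTT
  F.FTF
  ...F.
  .....
  .....
  F.F..

TFTTT
F.FTF
...F.
.....
.....
F.F..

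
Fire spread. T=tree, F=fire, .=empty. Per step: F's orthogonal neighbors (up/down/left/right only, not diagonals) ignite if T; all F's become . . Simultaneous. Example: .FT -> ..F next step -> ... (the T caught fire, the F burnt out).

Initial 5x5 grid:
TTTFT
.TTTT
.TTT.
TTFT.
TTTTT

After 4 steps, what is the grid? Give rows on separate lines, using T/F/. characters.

Step 1: 7 trees catch fire, 2 burn out
  TTF.F
  .TTFT
  .TFT.
  TF.F.
  TTFTT
Step 2: 8 trees catch fire, 7 burn out
  TF...
  .TF.F
  .F.F.
  F....
  TF.FT
Step 3: 4 trees catch fire, 8 burn out
  F....
  .F...
  .....
  .....
  F...F
Step 4: 0 trees catch fire, 4 burn out
  .....
  .....
  .....
  .....
  .....

.....
.....
.....
.....
.....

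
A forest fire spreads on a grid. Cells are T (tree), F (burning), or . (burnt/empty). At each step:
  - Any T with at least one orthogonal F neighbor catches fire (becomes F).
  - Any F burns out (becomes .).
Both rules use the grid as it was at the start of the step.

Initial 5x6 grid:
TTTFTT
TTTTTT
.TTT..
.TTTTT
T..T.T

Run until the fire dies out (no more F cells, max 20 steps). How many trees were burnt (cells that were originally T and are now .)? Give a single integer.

Step 1: +3 fires, +1 burnt (F count now 3)
Step 2: +5 fires, +3 burnt (F count now 5)
Step 3: +5 fires, +5 burnt (F count now 5)
Step 4: +5 fires, +5 burnt (F count now 5)
Step 5: +2 fires, +5 burnt (F count now 2)
Step 6: +1 fires, +2 burnt (F count now 1)
Step 7: +0 fires, +1 burnt (F count now 0)
Fire out after step 7
Initially T: 22, now '.': 29
Total burnt (originally-T cells now '.'): 21

Answer: 21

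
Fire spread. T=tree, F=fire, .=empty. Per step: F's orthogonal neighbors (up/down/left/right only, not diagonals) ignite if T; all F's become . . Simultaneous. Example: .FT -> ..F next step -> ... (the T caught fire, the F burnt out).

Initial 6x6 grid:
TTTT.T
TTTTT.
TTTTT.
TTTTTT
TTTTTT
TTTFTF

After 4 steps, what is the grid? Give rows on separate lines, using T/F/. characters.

Step 1: 4 trees catch fire, 2 burn out
  TTTT.T
  TTTTT.
  TTTTT.
  TTTTTT
  TTTFTF
  TTF.F.
Step 2: 5 trees catch fire, 4 burn out
  TTTT.T
  TTTTT.
  TTTTT.
  TTTFTF
  TTF.F.
  TF....
Step 3: 5 trees catch fire, 5 burn out
  TTTT.T
  TTTTT.
  TTTFT.
  TTF.F.
  TF....
  F.....
Step 4: 5 trees catch fire, 5 burn out
  TTTT.T
  TTTFT.
  TTF.F.
  TF....
  F.....
  ......

TTTT.T
TTTFT.
TTF.F.
TF....
F.....
......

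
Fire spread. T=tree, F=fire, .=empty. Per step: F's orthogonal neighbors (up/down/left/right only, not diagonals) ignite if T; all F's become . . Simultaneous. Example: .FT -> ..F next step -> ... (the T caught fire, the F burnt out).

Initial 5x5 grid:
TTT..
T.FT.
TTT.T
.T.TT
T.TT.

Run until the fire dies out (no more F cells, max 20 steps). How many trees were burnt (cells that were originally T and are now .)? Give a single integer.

Answer: 9

Derivation:
Step 1: +3 fires, +1 burnt (F count now 3)
Step 2: +2 fires, +3 burnt (F count now 2)
Step 3: +3 fires, +2 burnt (F count now 3)
Step 4: +1 fires, +3 burnt (F count now 1)
Step 5: +0 fires, +1 burnt (F count now 0)
Fire out after step 5
Initially T: 15, now '.': 19
Total burnt (originally-T cells now '.'): 9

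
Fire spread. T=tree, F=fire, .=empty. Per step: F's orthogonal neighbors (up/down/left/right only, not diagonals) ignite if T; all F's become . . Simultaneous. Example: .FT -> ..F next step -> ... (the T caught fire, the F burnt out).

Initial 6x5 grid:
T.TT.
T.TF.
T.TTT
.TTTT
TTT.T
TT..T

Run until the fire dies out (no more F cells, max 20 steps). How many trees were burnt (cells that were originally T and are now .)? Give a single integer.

Answer: 17

Derivation:
Step 1: +3 fires, +1 burnt (F count now 3)
Step 2: +4 fires, +3 burnt (F count now 4)
Step 3: +2 fires, +4 burnt (F count now 2)
Step 4: +3 fires, +2 burnt (F count now 3)
Step 5: +2 fires, +3 burnt (F count now 2)
Step 6: +2 fires, +2 burnt (F count now 2)
Step 7: +1 fires, +2 burnt (F count now 1)
Step 8: +0 fires, +1 burnt (F count now 0)
Fire out after step 8
Initially T: 20, now '.': 27
Total burnt (originally-T cells now '.'): 17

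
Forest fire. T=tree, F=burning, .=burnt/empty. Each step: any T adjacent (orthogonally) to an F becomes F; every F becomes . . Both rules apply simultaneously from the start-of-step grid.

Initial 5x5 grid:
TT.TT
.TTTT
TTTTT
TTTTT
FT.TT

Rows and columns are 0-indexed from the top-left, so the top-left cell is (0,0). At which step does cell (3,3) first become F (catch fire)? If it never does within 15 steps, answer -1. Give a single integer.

Step 1: cell (3,3)='T' (+2 fires, +1 burnt)
Step 2: cell (3,3)='T' (+2 fires, +2 burnt)
Step 3: cell (3,3)='T' (+2 fires, +2 burnt)
Step 4: cell (3,3)='F' (+3 fires, +2 burnt)
  -> target ignites at step 4
Step 5: cell (3,3)='.' (+5 fires, +3 burnt)
Step 6: cell (3,3)='.' (+4 fires, +5 burnt)
Step 7: cell (3,3)='.' (+2 fires, +4 burnt)
Step 8: cell (3,3)='.' (+1 fires, +2 burnt)
Step 9: cell (3,3)='.' (+0 fires, +1 burnt)
  fire out at step 9

4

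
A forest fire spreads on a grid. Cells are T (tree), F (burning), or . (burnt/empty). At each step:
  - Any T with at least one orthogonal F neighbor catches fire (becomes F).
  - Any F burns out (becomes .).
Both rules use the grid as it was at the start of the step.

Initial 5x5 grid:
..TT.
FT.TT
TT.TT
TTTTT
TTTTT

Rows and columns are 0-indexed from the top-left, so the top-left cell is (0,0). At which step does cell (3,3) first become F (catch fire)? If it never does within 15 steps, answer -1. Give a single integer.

Step 1: cell (3,3)='T' (+2 fires, +1 burnt)
Step 2: cell (3,3)='T' (+2 fires, +2 burnt)
Step 3: cell (3,3)='T' (+2 fires, +2 burnt)
Step 4: cell (3,3)='T' (+2 fires, +2 burnt)
Step 5: cell (3,3)='F' (+2 fires, +2 burnt)
  -> target ignites at step 5
Step 6: cell (3,3)='.' (+3 fires, +2 burnt)
Step 7: cell (3,3)='.' (+3 fires, +3 burnt)
Step 8: cell (3,3)='.' (+2 fires, +3 burnt)
Step 9: cell (3,3)='.' (+1 fires, +2 burnt)
Step 10: cell (3,3)='.' (+0 fires, +1 burnt)
  fire out at step 10

5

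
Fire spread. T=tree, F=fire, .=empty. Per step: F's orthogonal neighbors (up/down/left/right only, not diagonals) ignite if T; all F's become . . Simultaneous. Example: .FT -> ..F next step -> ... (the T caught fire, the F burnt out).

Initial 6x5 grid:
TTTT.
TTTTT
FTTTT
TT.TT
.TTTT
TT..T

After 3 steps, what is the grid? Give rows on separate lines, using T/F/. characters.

Step 1: 3 trees catch fire, 1 burn out
  TTTT.
  FTTTT
  .FTTT
  FT.TT
  .TTTT
  TT..T
Step 2: 4 trees catch fire, 3 burn out
  FTTT.
  .FTTT
  ..FTT
  .F.TT
  .TTTT
  TT..T
Step 3: 4 trees catch fire, 4 burn out
  .FTT.
  ..FTT
  ...FT
  ...TT
  .FTTT
  TT..T

.FTT.
..FTT
...FT
...TT
.FTTT
TT..T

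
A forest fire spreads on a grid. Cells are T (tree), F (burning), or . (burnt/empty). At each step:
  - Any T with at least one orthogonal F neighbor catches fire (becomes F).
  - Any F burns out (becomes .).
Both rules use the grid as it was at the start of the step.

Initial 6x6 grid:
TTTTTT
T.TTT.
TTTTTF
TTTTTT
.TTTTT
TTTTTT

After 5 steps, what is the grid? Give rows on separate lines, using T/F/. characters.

Step 1: 2 trees catch fire, 1 burn out
  TTTTTT
  T.TTT.
  TTTTF.
  TTTTTF
  .TTTTT
  TTTTTT
Step 2: 4 trees catch fire, 2 burn out
  TTTTTT
  T.TTF.
  TTTF..
  TTTTF.
  .TTTTF
  TTTTTT
Step 3: 6 trees catch fire, 4 burn out
  TTTTFT
  T.TF..
  TTF...
  TTTF..
  .TTTF.
  TTTTTF
Step 4: 7 trees catch fire, 6 burn out
  TTTF.F
  T.F...
  TF....
  TTF...
  .TTF..
  TTTTF.
Step 5: 5 trees catch fire, 7 burn out
  TTF...
  T.....
  F.....
  TF....
  .TF...
  TTTF..

TTF...
T.....
F.....
TF....
.TF...
TTTF..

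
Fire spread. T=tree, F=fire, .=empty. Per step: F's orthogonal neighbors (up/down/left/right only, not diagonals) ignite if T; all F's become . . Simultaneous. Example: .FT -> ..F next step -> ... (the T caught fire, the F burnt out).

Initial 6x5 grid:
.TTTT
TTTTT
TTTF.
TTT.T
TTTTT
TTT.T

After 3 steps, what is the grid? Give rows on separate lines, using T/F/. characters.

Step 1: 2 trees catch fire, 1 burn out
  .TTTT
  TTTFT
  TTF..
  TTT.T
  TTTTT
  TTT.T
Step 2: 5 trees catch fire, 2 burn out
  .TTFT
  TTF.F
  TF...
  TTF.T
  TTTTT
  TTT.T
Step 3: 6 trees catch fire, 5 burn out
  .TF.F
  TF...
  F....
  TF..T
  TTFTT
  TTT.T

.TF.F
TF...
F....
TF..T
TTFTT
TTT.T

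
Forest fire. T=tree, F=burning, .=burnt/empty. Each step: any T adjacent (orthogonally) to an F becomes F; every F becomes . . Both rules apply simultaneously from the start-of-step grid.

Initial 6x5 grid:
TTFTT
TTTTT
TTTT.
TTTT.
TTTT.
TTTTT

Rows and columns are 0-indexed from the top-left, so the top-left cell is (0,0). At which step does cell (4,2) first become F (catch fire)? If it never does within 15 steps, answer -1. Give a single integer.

Step 1: cell (4,2)='T' (+3 fires, +1 burnt)
Step 2: cell (4,2)='T' (+5 fires, +3 burnt)
Step 3: cell (4,2)='T' (+5 fires, +5 burnt)
Step 4: cell (4,2)='F' (+4 fires, +5 burnt)
  -> target ignites at step 4
Step 5: cell (4,2)='.' (+4 fires, +4 burnt)
Step 6: cell (4,2)='.' (+3 fires, +4 burnt)
Step 7: cell (4,2)='.' (+2 fires, +3 burnt)
Step 8: cell (4,2)='.' (+0 fires, +2 burnt)
  fire out at step 8

4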